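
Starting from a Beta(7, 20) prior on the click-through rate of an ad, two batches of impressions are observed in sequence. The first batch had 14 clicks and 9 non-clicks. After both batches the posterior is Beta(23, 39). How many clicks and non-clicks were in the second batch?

Because Beta–binomial updating is additive in the counts, the combined data contributed (α_post−α_prior, β_post−β_prior) successes and failures.
Total across both batches: 23−7=16 clicks, 39−20=19 non-clicks.
Subtract the first batch: 16−14=2 clicks and 19−9=10 non-clicks.

2 clicks and 10 non-clicks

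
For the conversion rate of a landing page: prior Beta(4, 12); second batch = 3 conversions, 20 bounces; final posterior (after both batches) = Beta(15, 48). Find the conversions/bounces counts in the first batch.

8 conversions and 16 bounces

Sequential conjugate updates are equivalent to a single update on the pooled data, so total successes = posterior α − prior α and total failures = posterior β − prior β.
Total across both batches: 15−4=11 conversions, 48−12=36 bounces.
Subtract the second batch: 11−3=8 conversions and 36−20=16 bounces.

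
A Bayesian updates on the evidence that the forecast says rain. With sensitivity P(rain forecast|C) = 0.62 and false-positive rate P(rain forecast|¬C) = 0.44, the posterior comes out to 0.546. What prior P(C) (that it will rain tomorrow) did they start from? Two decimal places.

Bayes' rule in odds form gives O(C|E) = O(C)·[P(E|C)/P(E|¬C)], hence O(C) = O(C|E)/LR.
Posterior odds = 0.546/(1−0.546) = 1.2026. LR = 0.62/0.44 = 1.4091.
Prior odds = 1.2026/1.4091 = 0.8535, so P(C) = 0.8535/(1+0.8535) ≈ 0.46.

P(C) = 0.46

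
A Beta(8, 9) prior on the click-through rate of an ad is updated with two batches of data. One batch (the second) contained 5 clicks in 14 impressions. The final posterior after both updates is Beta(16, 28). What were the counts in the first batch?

3 clicks and 10 non-clicks

Because Beta–binomial updating is additive in the counts, the combined data contributed (α_post−α_prior, β_post−β_prior) successes and failures.
Total across both batches: 16−8=8 clicks, 28−9=19 non-clicks.
Subtract the second batch: 8−5=3 clicks and 19−9=10 non-clicks.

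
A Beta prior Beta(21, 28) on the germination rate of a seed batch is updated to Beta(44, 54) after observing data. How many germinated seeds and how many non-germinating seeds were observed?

A Beta(a, b) prior with s successes and f failures in binomial data gives a Beta(a+s, b+f) posterior.
Match parameters: s=44−21=23, f=54−28=26.

23 germinated seeds and 26 non-germinating seeds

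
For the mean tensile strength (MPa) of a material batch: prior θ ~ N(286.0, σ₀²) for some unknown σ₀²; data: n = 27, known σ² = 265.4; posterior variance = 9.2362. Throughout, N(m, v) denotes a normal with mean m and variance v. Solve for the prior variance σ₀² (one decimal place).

σ₀² = 153.0

Posterior precision equals prior precision plus data precision: 1/σ_n² = 1/σ₀² + n/σ².
So 1/σ₀² = 1/9.2362 − 27/265.4 = 0.108270 − 0.101733 = 0.006537.
Hence σ₀² = 1/0.006537 ≈ 153.0.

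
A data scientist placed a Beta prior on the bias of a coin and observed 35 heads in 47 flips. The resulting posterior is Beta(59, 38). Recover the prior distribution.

A Beta(a, b) prior with s successes and f failures in binomial data gives a Beta(a+s, b+f) posterior.
Subtract the data counts: 59−35=24, 38−12=26.

Beta(24, 26)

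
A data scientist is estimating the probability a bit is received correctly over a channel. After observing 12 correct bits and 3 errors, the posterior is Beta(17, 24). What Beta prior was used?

Under Beta–binomial conjugacy the posterior parameters are (a+s, b+f).
So a = 17 − 12 = 5 and b = 24 − 3 = 21.

Beta(5, 21)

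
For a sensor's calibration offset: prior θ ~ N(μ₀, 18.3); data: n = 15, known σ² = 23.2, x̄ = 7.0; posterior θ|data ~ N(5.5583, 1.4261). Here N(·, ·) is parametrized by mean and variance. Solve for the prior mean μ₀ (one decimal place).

The posterior mean is a precision-weighted average: μ_n = (τ₀μ₀ + τ_data·x̄)/(τ₀+τ_data), with τ₀=1/σ₀² and τ_data=n/σ².
Here τ₀ = 1/18.3 = 0.054645 and τ_data = 15/23.2 = 0.646552, so τ_n = 0.701197.
Rearranging for μ₀: μ₀ = (μ_n·τ_n − τ_data·x̄)/τ₀ = (5.5583·0.701197 − 0.646552·7.0) / 0.054645 = -0.628401/0.054645 ≈ -11.5.

μ₀ = -11.5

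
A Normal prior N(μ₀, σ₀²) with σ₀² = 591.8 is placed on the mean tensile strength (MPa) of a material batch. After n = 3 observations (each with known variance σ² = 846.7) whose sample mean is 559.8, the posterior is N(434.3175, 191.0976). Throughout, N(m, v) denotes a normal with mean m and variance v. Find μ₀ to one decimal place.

μ₀ = 171.2

The posterior mean is a precision-weighted average: μ_n = (τ₀μ₀ + τ_data·x̄)/(τ₀+τ_data), with τ₀=1/σ₀² and τ_data=n/σ².
Here τ₀ = 1/591.8 = 0.001690 and τ_data = 3/846.7 = 0.003543, so τ_n = 0.005233.
Rearranging for μ₀: μ₀ = (μ_n·τ_n − τ_data·x̄)/τ₀ = (434.3175·0.005233 − 0.003543·559.8) / 0.001690 = 0.289412/0.001690 ≈ 171.2.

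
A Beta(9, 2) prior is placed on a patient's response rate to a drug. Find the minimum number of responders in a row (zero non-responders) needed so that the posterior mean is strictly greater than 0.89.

After k responders and 0 non-responders the posterior is Beta(9+k, 2), with mean (9+k)/(9+2+k).
Set (9+k)/(11+k) > 0.89 and solve: k > (0.89·11 − 9)/(1 − 0.89) = 7.182.
The smallest integer exceeding 7.182 is 8.

k = 8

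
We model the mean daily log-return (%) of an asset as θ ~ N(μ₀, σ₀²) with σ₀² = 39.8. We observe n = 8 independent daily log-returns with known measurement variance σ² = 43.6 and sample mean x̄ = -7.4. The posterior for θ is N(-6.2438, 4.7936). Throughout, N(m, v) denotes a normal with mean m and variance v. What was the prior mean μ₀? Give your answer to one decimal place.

The posterior mean is a precision-weighted average: μ_n = (τ₀μ₀ + τ_data·x̄)/(τ₀+τ_data), with τ₀=1/σ₀² and τ_data=n/σ².
Here τ₀ = 1/39.8 = 0.025126 and τ_data = 8/43.6 = 0.183486, so τ_n = 0.208612.
Rearranging for μ₀: μ₀ = (μ_n·τ_n − τ_data·x̄)/τ₀ = (-6.2438·0.208612 − 0.183486·-7.4) / 0.025126 = 0.055265/0.025126 ≈ 2.2.

μ₀ = 2.2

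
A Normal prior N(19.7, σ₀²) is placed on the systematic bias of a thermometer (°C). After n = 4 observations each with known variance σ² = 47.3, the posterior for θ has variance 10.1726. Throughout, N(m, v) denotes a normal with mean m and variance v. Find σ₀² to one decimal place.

σ₀² = 72.8

Posterior precision equals prior precision plus data precision: 1/σ_n² = 1/σ₀² + n/σ².
So 1/σ₀² = 1/10.1726 − 4/47.3 = 0.098303 − 0.084567 = 0.013736.
Hence σ₀² = 1/0.013736 ≈ 72.8.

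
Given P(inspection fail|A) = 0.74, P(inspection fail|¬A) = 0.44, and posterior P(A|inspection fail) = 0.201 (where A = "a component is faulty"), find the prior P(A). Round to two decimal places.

P(A) = 0.13

Bayes' rule in odds form gives O(A|E) = O(A)·[P(E|A)/P(E|¬A)], hence O(A) = O(A|E)/LR.
Posterior odds = 0.201/(1−0.201) = 0.2516. LR = 0.74/0.44 = 1.6818.
Prior odds = 0.2516/1.6818 = 0.1496, so P(A) = 0.1496/(1+0.1496) ≈ 0.13.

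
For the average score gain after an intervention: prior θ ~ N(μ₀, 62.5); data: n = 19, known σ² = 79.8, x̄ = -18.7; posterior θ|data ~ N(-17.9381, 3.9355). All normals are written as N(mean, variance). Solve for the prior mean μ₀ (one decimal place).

With known observation variance, the Normal–Normal posterior has precision τ_n = τ₀ + n/σ² and mean μ_n = (τ₀μ₀ + (n/σ²)x̄)/τ_n.
Here τ₀ = 1/62.5 = 0.016000 and τ_data = 19/79.8 = 0.238095, so τ_n = 0.254095.
Rearranging for μ₀: μ₀ = (μ_n·τ_n − τ_data·x̄)/τ₀ = (-17.9381·0.254095 − 0.238095·-18.7) / 0.016000 = -0.105605/0.016000 ≈ -6.6.

μ₀ = -6.6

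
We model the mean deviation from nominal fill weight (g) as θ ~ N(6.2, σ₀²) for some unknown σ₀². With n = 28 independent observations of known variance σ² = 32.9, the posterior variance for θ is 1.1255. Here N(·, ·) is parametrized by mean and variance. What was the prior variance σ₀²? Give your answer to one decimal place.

Posterior precision equals prior precision plus data precision: 1/σ_n² = 1/σ₀² + n/σ².
So 1/σ₀² = 1/1.1255 − 28/32.9 = 0.888494 − 0.851064 = 0.037430.
Hence σ₀² = 1/0.037430 ≈ 26.7.

σ₀² = 26.7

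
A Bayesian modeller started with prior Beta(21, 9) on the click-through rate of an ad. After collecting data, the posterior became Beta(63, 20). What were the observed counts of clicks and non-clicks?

Beta is conjugate to the binomial likelihood: posterior = Beta(a+s, b+f).
Match parameters: s=63−21=42, f=20−9=11.

42 clicks and 11 non-clicks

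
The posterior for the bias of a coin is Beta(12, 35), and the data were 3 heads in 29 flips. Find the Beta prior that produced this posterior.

Beta(9, 9)

Beta is conjugate to the binomial likelihood: posterior = Beta(α+s, β+f).
Subtract the data counts: 12−3=9, 35−26=9.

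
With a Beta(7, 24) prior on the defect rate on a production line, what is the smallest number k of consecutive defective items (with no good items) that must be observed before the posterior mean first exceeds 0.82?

k = 103

After k defective items and 0 good items the posterior is Beta(7+k, 24), with mean (7+k)/(7+24+k).
Set (7+k)/(31+k) > 0.82 and solve: k > (0.82·31 − 7)/(1 − 0.82) = 102.333.
The smallest integer exceeding 102.333 is 103, and checking k=103: (110)/(134) = 0.8209 > 0.82.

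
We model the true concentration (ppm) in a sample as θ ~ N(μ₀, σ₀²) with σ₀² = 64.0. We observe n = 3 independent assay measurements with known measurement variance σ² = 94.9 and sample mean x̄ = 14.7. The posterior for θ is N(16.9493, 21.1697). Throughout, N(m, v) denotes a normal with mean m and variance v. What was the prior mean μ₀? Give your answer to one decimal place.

μ₀ = 21.5

The posterior mean is a precision-weighted average: μ_n = (τ₀μ₀ + τ_data·x̄)/(τ₀+τ_data), with τ₀=1/σ₀² and τ_data=n/σ².
Here τ₀ = 1/64.0 = 0.015625 and τ_data = 3/94.9 = 0.031612, so τ_n = 0.047237.
Rearranging for μ₀: μ₀ = (μ_n·τ_n − τ_data·x̄)/τ₀ = (16.9493·0.047237 − 0.031612·14.7) / 0.015625 = 0.335938/0.015625 ≈ 21.5.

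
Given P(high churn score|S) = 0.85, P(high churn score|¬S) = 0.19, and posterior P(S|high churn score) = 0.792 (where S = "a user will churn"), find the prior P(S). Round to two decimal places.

P(S) = 0.46

Bayes' rule in odds form gives O(S|E) = O(S)·[P(E|S)/P(E|¬S)], hence O(S) = O(S|E)/LR.
Posterior odds = 0.792/(1−0.792) = 3.8077. LR = 0.85/0.19 = 4.4737.
Prior odds = 3.8077/4.4737 = 0.8511, so P(S) = 0.8511/(1+0.8511) ≈ 0.46.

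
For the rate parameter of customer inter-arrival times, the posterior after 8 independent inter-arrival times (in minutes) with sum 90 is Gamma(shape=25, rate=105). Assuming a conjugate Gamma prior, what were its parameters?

Gamma–exponential conjugacy: posterior shape = α + n, posterior rate = β + Σtᵢ.
So α = 25 − 8 = 17 and β = 105 − 90 = 15.

Gamma(shape=17, rate=15)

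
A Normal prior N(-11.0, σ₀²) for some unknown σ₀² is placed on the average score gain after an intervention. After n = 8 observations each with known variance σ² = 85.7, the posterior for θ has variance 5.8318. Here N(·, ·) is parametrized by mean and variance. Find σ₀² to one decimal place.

σ₀² = 12.8

Posterior precision equals prior precision plus data precision: 1/σ_n² = 1/σ₀² + n/σ².
So 1/σ₀² = 1/5.8318 − 8/85.7 = 0.171474 − 0.093349 = 0.078125.
Hence σ₀² = 1/0.078125 ≈ 12.8.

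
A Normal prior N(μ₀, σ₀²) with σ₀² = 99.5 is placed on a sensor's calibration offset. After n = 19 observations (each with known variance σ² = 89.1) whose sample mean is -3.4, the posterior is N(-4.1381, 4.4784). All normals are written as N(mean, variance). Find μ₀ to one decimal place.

The posterior mean is a precision-weighted average: μ_n = (τ₀μ₀ + τ_data·x̄)/(τ₀+τ_data), with τ₀=1/σ₀² and τ_data=n/σ².
Here τ₀ = 1/99.5 = 0.010050 and τ_data = 19/89.1 = 0.213244, so τ_n = 0.223294.
Rearranging for μ₀: μ₀ = (μ_n·τ_n − τ_data·x̄)/τ₀ = (-4.1381·0.223294 − 0.213244·-3.4) / 0.010050 = -0.198983/0.010050 ≈ -19.8.

μ₀ = -19.8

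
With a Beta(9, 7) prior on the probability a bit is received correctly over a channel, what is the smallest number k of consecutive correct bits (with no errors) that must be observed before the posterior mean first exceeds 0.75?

After k correct bits and 0 errors the posterior is Beta(9+k, 7), with mean (9+k)/(9+7+k).
Set (9+k)/(16+k) > 0.75 and solve: k > (0.75·16 − 9)/(1 − 0.75) = 12.000.
The smallest integer exceeding 12.000 is 13.

k = 13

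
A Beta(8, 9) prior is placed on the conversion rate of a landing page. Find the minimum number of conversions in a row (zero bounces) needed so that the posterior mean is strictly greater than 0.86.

After k conversions and 0 bounces the posterior is Beta(8+k, 9), with mean (8+k)/(8+9+k).
Set (8+k)/(17+k) > 0.86 and solve: k > (0.86·17 − 8)/(1 − 0.86) = 47.286.
The smallest integer exceeding 47.286 is 48, and checking k=48: (56)/(65) = 0.8615 > 0.86.

k = 48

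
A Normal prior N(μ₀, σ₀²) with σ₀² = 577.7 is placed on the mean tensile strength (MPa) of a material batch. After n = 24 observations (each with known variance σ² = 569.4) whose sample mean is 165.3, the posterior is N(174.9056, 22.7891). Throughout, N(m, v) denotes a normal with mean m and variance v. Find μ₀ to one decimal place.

μ₀ = 408.8

With known observation variance, the Normal–Normal posterior has precision τ_n = τ₀ + n/σ² and mean μ_n = (τ₀μ₀ + (n/σ²)x̄)/τ_n.
Here τ₀ = 1/577.7 = 0.001731 and τ_data = 24/569.4 = 0.042150, so τ_n = 0.043881.
Rearranging for μ₀: μ₀ = (μ_n·τ_n − τ_data·x̄)/τ₀ = (174.9056·0.043881 − 0.042150·165.3) / 0.001731 = 0.707638/0.001731 ≈ 408.8.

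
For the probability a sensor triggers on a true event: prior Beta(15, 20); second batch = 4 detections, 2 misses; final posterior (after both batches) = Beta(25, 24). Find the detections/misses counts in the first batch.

Sequential conjugate updates are equivalent to a single update on the pooled data, so total successes = posterior α − prior α and total failures = posterior β − prior β.
Total across both batches: 25−15=10 detections, 24−20=4 misses.
Subtract the second batch: 10−4=6 detections and 4−2=2 misses.

6 detections and 2 misses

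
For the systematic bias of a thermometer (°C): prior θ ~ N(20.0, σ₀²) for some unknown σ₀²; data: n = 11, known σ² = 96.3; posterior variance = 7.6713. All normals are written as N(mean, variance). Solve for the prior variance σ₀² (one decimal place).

Posterior precision equals prior precision plus data precision: 1/σ_n² = 1/σ₀² + n/σ².
So 1/σ₀² = 1/7.6713 − 11/96.3 = 0.130356 − 0.114226 = 0.016130.
Hence σ₀² = 1/0.016130 ≈ 62.0.

σ₀² = 62.0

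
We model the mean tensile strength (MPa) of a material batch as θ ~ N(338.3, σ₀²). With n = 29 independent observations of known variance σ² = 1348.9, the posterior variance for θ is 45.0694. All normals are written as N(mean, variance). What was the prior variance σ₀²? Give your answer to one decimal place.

σ₀² = 1451.4

For the Normal–Normal model with known σ², precisions add: τ_n = τ₀ + n/σ².
So 1/σ₀² = 1/45.0694 − 29/1348.9 = 0.022188 − 0.021499 = 0.000689.
Hence σ₀² = 1/0.000689 ≈ 1451.4.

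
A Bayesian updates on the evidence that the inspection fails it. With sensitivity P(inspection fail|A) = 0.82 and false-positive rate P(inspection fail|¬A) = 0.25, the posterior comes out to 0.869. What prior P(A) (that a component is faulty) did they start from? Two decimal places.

In odds form, posterior odds = prior odds × likelihood ratio, so prior odds = posterior odds ÷ LR.
Posterior odds = 0.869/(1−0.869) = 6.6336. LR = 0.82/0.25 = 3.2800.
Prior odds = 6.6336/3.2800 = 2.0224, so P(A) = 2.0224/(1+2.0224) ≈ 0.67.

P(A) = 0.67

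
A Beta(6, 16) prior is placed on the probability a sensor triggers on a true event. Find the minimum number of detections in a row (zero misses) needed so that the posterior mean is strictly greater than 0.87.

k = 102

After k detections and 0 misses the posterior is Beta(6+k, 16), with mean (6+k)/(6+16+k).
Set (6+k)/(22+k) > 0.87 and solve: k > (0.87·22 − 6)/(1 − 0.87) = 101.077.
The smallest integer exceeding 101.077 is 102.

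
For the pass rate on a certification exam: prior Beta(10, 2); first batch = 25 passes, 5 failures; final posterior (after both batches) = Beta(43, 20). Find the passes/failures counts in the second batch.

8 passes and 13 failures

Because Beta–binomial updating is additive in the counts, the combined data contributed (α_post−α_prior, β_post−β_prior) successes and failures.
Total across both batches: 43−10=33 passes, 20−2=18 failures.
Subtract the first batch: 33−25=8 passes and 18−5=13 failures.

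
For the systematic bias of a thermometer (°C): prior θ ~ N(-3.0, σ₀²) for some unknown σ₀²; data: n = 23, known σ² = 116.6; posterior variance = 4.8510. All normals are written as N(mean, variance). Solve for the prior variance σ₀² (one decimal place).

Posterior precision equals prior precision plus data precision: 1/σ_n² = 1/σ₀² + n/σ².
So 1/σ₀² = 1/4.8510 − 23/116.6 = 0.206143 − 0.197256 = 0.008887.
Hence σ₀² = 1/0.008887 ≈ 112.5.

σ₀² = 112.5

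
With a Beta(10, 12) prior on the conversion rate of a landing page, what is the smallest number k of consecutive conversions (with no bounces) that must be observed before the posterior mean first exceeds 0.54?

After k conversions and 0 bounces the posterior is Beta(10+k, 12), with mean (10+k)/(10+12+k).
Set (10+k)/(22+k) > 0.54 and solve: k > (0.54·22 − 10)/(1 − 0.54) = 4.087.
The smallest integer exceeding 4.087 is 5, and checking k=5: (15)/(27) = 0.5556 > 0.54.

k = 5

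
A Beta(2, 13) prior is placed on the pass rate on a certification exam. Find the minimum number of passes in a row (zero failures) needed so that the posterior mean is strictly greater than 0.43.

k = 8

After k passes and 0 failures the posterior is Beta(2+k, 13), with mean (2+k)/(2+13+k).
Set (2+k)/(15+k) > 0.43 and solve: k > (0.43·15 − 2)/(1 − 0.43) = 7.807.
The smallest integer exceeding 7.807 is 8.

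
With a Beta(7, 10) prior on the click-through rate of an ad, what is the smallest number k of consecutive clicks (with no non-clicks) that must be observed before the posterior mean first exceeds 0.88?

After k clicks and 0 non-clicks the posterior is Beta(7+k, 10), with mean (7+k)/(7+10+k).
Set (7+k)/(17+k) > 0.88 and solve: k > (0.88·17 − 7)/(1 − 0.88) = 66.333.
The smallest integer exceeding 66.333 is 67, and checking k=67: (74)/(84) = 0.8810 > 0.88.

k = 67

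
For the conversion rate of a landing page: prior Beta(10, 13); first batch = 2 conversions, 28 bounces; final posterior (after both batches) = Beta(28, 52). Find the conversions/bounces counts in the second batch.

Sequential conjugate updates are equivalent to a single update on the pooled data, so total successes = posterior α − prior α and total failures = posterior β − prior β.
Total across both batches: 28−10=18 conversions, 52−13=39 bounces.
Subtract the first batch: 18−2=16 conversions and 39−28=11 bounces.

16 conversions and 11 bounces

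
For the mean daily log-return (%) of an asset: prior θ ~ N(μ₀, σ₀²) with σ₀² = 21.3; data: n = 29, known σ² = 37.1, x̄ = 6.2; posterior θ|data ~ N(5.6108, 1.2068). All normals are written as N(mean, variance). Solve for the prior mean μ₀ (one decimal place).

The posterior mean is a precision-weighted average: μ_n = (τ₀μ₀ + τ_data·x̄)/(τ₀+τ_data), with τ₀=1/σ₀² and τ_data=n/σ².
Here τ₀ = 1/21.3 = 0.046948 and τ_data = 29/37.1 = 0.781671, so τ_n = 0.828619.
Rearranging for μ₀: μ₀ = (μ_n·τ_n − τ_data·x̄)/τ₀ = (5.6108·0.828619 − 0.781671·6.2) / 0.046948 = -0.197145/0.046948 ≈ -4.2.

μ₀ = -4.2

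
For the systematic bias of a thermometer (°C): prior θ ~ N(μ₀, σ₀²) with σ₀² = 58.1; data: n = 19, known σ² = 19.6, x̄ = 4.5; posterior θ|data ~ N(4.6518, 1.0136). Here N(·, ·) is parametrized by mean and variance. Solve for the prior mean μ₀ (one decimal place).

μ₀ = 13.2

The posterior mean is a precision-weighted average: μ_n = (τ₀μ₀ + τ_data·x̄)/(τ₀+τ_data), with τ₀=1/σ₀² and τ_data=n/σ².
Here τ₀ = 1/58.1 = 0.017212 and τ_data = 19/19.6 = 0.969388, so τ_n = 0.986600.
Rearranging for μ₀: μ₀ = (μ_n·τ_n − τ_data·x̄)/τ₀ = (4.6518·0.986600 − 0.969388·4.5) / 0.017212 = 0.227220/0.017212 ≈ 13.2.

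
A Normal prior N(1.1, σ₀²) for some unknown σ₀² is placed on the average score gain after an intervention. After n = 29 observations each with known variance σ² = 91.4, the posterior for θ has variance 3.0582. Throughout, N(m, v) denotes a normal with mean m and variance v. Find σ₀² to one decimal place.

σ₀² = 103.1

Posterior precision equals prior precision plus data precision: 1/σ_n² = 1/σ₀² + n/σ².
So 1/σ₀² = 1/3.0582 − 29/91.4 = 0.326990 − 0.317287 = 0.009703.
Hence σ₀² = 1/0.009703 ≈ 103.1.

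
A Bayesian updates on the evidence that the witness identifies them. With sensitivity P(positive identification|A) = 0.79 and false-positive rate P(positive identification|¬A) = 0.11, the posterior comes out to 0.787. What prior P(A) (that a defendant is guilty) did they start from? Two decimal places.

P(A) = 0.34

Bayes' rule in odds form gives O(A|E) = O(A)·[P(E|A)/P(E|¬A)], hence O(A) = O(A|E)/LR.
Posterior odds = 0.787/(1−0.787) = 3.6948. LR = 0.79/0.11 = 7.1818.
Prior odds = 3.6948/7.1818 = 0.5145, so P(A) = 0.5145/(1+0.5145) ≈ 0.34.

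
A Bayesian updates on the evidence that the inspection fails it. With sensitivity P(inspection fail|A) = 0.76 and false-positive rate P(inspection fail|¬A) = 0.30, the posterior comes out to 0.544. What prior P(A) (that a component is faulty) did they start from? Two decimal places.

In odds form, posterior odds = prior odds × likelihood ratio, so prior odds = posterior odds ÷ LR.
Posterior odds = 0.544/(1−0.544) = 1.1930. LR = 0.76/0.30 = 2.5333.
Prior odds = 1.1930/2.5333 = 0.4709, so P(A) = 0.4709/(1+0.4709) ≈ 0.32.

P(A) = 0.32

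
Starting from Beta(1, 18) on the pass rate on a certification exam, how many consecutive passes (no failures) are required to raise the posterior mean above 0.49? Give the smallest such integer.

k = 17

After k passes and 0 failures the posterior is Beta(1+k, 18), with mean (1+k)/(1+18+k).
Set (1+k)/(19+k) > 0.49 and solve: k > (0.49·19 − 1)/(1 − 0.49) = 16.294.
The smallest integer exceeding 16.294 is 17, and checking k=17: (18)/(36) = 0.5000 > 0.49.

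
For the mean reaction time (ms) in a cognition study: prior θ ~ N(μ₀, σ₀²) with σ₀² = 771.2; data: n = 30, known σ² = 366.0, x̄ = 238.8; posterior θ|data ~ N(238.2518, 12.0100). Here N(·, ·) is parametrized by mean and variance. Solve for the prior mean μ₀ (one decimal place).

With known observation variance, the Normal–Normal posterior has precision τ_n = τ₀ + n/σ² and mean μ_n = (τ₀μ₀ + (n/σ²)x̄)/τ_n.
Here τ₀ = 1/771.2 = 0.001297 and τ_data = 30/366.0 = 0.081967, so τ_n = 0.083264.
Rearranging for μ₀: μ₀ = (μ_n·τ_n − τ_data·x̄)/τ₀ = (238.2518·0.083264 − 0.081967·238.8) / 0.001297 = 0.264078/0.001297 ≈ 203.6.

μ₀ = 203.6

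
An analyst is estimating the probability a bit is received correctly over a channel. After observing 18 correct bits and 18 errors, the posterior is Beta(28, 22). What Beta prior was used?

Beta(10, 4)

Under Beta–binomial conjugacy the posterior parameters are (a+s, b+f).
Subtract the data counts: 28−18=10, 22−18=4.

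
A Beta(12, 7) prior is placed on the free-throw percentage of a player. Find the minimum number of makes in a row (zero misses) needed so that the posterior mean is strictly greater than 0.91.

After k makes and 0 misses the posterior is Beta(12+k, 7), with mean (12+k)/(12+7+k).
Set (12+k)/(19+k) > 0.91 and solve: k > (0.91·19 − 12)/(1 − 0.91) = 58.778.
The smallest integer exceeding 58.778 is 59, and checking k=59: (71)/(78) = 0.9103 > 0.91.

k = 59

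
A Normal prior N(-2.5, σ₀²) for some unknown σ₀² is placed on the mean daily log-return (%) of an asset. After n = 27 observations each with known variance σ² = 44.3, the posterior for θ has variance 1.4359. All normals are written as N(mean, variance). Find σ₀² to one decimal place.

σ₀² = 11.5

Posterior precision equals prior precision plus data precision: 1/σ_n² = 1/σ₀² + n/σ².
So 1/σ₀² = 1/1.4359 − 27/44.3 = 0.696427 − 0.609481 = 0.086946.
Hence σ₀² = 1/0.086946 ≈ 11.5.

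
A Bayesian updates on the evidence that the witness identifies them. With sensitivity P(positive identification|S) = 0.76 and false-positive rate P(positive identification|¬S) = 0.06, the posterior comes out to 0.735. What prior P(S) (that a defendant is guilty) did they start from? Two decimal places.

Bayes' rule in odds form gives O(S|E) = O(S)·[P(E|S)/P(E|¬S)], hence O(S) = O(S|E)/LR.
Posterior odds = 0.735/(1−0.735) = 2.7736. LR = 0.76/0.06 = 12.6667.
Prior odds = 2.7736/12.6667 = 0.2190, so P(S) = 0.2190/(1+0.2190) ≈ 0.18.

P(S) = 0.18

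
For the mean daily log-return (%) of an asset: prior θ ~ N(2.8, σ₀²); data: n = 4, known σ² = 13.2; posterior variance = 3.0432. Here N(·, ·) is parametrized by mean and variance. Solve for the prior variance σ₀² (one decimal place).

For the Normal–Normal model with known σ², precisions add: τ_n = τ₀ + n/σ².
So 1/σ₀² = 1/3.0432 − 4/13.2 = 0.328601 − 0.303030 = 0.025571.
Hence σ₀² = 1/0.025571 ≈ 39.1.

σ₀² = 39.1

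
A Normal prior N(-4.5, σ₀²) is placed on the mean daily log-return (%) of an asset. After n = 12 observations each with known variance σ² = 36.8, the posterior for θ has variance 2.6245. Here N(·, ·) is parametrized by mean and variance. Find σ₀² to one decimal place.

For the Normal–Normal model with known σ², precisions add: τ_n = τ₀ + n/σ².
So 1/σ₀² = 1/2.6245 − 12/36.8 = 0.381025 − 0.326087 = 0.054938.
Hence σ₀² = 1/0.054938 ≈ 18.2.

σ₀² = 18.2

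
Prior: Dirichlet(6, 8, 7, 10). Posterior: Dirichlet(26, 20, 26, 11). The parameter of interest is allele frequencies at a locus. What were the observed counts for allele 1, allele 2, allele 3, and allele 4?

counts (20, 12, 19, 1)

For a Dirichlet(α) prior with multinomial counts c, the posterior is Dirichlet(α + c) componentwise.
Counts are posterior − prior componentwise: 26−6=20, 20−8=12, 26−7=19, 11−10=1.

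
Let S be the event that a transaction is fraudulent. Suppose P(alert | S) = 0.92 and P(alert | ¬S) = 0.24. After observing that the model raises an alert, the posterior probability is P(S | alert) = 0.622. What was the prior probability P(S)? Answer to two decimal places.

P(S) = 0.30

In odds form, posterior odds = prior odds × likelihood ratio, so prior odds = posterior odds ÷ LR.
Posterior odds = 0.622/(1−0.622) = 1.6455. LR = 0.92/0.24 = 3.8333.
Prior odds = 1.6455/3.8333 = 0.4293, so P(S) = 0.4293/(1+0.4293) ≈ 0.30.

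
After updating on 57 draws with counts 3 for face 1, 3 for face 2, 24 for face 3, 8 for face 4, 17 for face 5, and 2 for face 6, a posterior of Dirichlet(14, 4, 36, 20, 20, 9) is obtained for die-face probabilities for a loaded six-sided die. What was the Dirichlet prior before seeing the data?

For a Dirichlet(α) prior with multinomial counts c, the posterior is Dirichlet(α + c) componentwise.
Subtract each count from the matching posterior parameter: 14−3=11, 4−3=1, 36−24=12, 20−8=12, 20−17=3, 9−2=7.

Dirichlet(11, 1, 12, 12, 3, 7)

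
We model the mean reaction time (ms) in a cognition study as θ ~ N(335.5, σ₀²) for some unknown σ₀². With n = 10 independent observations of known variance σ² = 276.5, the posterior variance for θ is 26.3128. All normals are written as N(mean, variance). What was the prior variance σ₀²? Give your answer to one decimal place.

For the Normal–Normal model with known σ², precisions add: τ_n = τ₀ + n/σ².
So 1/σ₀² = 1/26.3128 − 10/276.5 = 0.038004 − 0.036166 = 0.001838.
Hence σ₀² = 1/0.001838 ≈ 544.1.

σ₀² = 544.1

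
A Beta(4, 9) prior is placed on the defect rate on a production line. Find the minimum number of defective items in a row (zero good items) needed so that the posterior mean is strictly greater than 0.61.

After k defective items and 0 good items the posterior is Beta(4+k, 9), with mean (4+k)/(4+9+k).
Set (4+k)/(13+k) > 0.61 and solve: k > (0.61·13 − 4)/(1 − 0.61) = 10.077.
The smallest integer exceeding 10.077 is 11.

k = 11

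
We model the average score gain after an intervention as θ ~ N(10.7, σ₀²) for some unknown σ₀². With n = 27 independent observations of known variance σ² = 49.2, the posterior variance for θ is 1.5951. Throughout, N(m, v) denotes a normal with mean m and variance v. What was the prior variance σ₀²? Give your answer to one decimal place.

σ₀² = 12.8

Posterior precision equals prior precision plus data precision: 1/σ_n² = 1/σ₀² + n/σ².
So 1/σ₀² = 1/1.5951 − 27/49.2 = 0.626920 − 0.548780 = 0.078140.
Hence σ₀² = 1/0.078140 ≈ 12.8.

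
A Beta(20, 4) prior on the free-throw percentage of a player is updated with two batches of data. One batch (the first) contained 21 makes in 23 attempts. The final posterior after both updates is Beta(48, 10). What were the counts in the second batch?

7 makes and 4 misses

Because Beta–binomial updating is additive in the counts, the combined data contributed (α_post−α_prior, β_post−β_prior) successes and failures.
Total across both batches: 48−20=28 makes, 10−4=6 misses.
Subtract the first batch: 28−21=7 makes and 6−2=4 misses.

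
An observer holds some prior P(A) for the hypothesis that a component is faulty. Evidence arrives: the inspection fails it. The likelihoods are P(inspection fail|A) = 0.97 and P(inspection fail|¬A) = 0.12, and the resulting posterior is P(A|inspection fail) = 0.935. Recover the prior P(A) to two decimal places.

In odds form, posterior odds = prior odds × likelihood ratio, so prior odds = posterior odds ÷ LR.
Posterior odds = 0.935/(1−0.935) = 14.3846. LR = 0.97/0.12 = 8.0833.
Prior odds = 14.3846/8.0833 = 1.7795, so P(A) = 1.7795/(1+1.7795) ≈ 0.64.

P(A) = 0.64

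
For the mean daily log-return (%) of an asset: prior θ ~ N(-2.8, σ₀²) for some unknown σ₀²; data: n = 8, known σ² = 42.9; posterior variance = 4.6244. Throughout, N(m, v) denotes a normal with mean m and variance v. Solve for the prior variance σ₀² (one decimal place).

Posterior precision equals prior precision plus data precision: 1/σ_n² = 1/σ₀² + n/σ².
So 1/σ₀² = 1/4.6244 − 8/42.9 = 0.216244 − 0.186480 = 0.029764.
Hence σ₀² = 1/0.029764 ≈ 33.6.

σ₀² = 33.6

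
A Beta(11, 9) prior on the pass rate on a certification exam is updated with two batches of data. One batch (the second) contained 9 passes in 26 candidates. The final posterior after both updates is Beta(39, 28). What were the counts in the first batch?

Because Beta–binomial updating is additive in the counts, the combined data contributed (α_post−α_prior, β_post−β_prior) successes and failures.
Total across both batches: 39−11=28 passes, 28−9=19 failures.
Subtract the second batch: 28−9=19 passes and 19−17=2 failures.

19 passes and 2 failures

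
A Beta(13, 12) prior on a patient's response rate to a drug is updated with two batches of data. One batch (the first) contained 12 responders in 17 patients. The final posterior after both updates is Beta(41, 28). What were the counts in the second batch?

16 responders and 11 non-responders

Because Beta–binomial updating is additive in the counts, the combined data contributed (α_post−α_prior, β_post−β_prior) successes and failures.
Total across both batches: 41−13=28 responders, 28−12=16 non-responders.
Subtract the first batch: 28−12=16 responders and 16−5=11 non-responders.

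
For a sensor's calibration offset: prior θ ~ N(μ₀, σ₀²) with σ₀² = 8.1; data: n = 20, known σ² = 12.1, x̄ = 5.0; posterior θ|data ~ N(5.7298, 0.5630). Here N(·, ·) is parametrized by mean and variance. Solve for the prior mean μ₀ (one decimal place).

The posterior mean is a precision-weighted average: μ_n = (τ₀μ₀ + τ_data·x̄)/(τ₀+τ_data), with τ₀=1/σ₀² and τ_data=n/σ².
Here τ₀ = 1/8.1 = 0.123457 and τ_data = 20/12.1 = 1.652893, so τ_n = 1.776350.
Rearranging for μ₀: μ₀ = (μ_n·τ_n − τ_data·x̄)/τ₀ = (5.7298·1.776350 − 1.652893·5.0) / 0.123457 = 1.913665/0.123457 ≈ 15.5.

μ₀ = 15.5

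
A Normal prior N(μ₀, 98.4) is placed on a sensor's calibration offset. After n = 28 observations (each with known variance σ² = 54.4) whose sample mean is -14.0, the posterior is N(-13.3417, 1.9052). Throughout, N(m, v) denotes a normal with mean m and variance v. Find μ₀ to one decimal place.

With known observation variance, the Normal–Normal posterior has precision τ_n = τ₀ + n/σ² and mean μ_n = (τ₀μ₀ + (n/σ²)x̄)/τ_n.
Here τ₀ = 1/98.4 = 0.010163 and τ_data = 28/54.4 = 0.514706, so τ_n = 0.524869.
Rearranging for μ₀: μ₀ = (μ_n·τ_n − τ_data·x̄)/τ₀ = (-13.3417·0.524869 − 0.514706·-14.0) / 0.010163 = 0.203239/0.010163 ≈ 20.0.

μ₀ = 20.0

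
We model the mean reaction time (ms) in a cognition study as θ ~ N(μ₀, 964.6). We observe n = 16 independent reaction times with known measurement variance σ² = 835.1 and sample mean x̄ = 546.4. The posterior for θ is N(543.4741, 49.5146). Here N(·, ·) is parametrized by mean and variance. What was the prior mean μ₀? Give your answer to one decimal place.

μ₀ = 489.4

The posterior mean is a precision-weighted average: μ_n = (τ₀μ₀ + τ_data·x̄)/(τ₀+τ_data), with τ₀=1/σ₀² and τ_data=n/σ².
Here τ₀ = 1/964.6 = 0.001037 and τ_data = 16/835.1 = 0.019159, so τ_n = 0.020196.
Rearranging for μ₀: μ₀ = (μ_n·τ_n − τ_data·x̄)/τ₀ = (543.4741·0.020196 − 0.019159·546.4) / 0.001037 = 0.507525/0.001037 ≈ 489.4.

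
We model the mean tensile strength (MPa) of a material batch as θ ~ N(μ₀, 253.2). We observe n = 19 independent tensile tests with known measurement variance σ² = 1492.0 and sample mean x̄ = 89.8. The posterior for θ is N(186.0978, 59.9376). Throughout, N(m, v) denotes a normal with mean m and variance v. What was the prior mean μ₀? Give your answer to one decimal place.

μ₀ = 496.6

The posterior mean is a precision-weighted average: μ_n = (τ₀μ₀ + τ_data·x̄)/(τ₀+τ_data), with τ₀=1/σ₀² and τ_data=n/σ².
Here τ₀ = 1/253.2 = 0.003949 and τ_data = 19/1492.0 = 0.012735, so τ_n = 0.016684.
Rearranging for μ₀: μ₀ = (μ_n·τ_n − τ_data·x̄)/τ₀ = (186.0978·0.016684 − 0.012735·89.8) / 0.003949 = 1.961253/0.003949 ≈ 496.6.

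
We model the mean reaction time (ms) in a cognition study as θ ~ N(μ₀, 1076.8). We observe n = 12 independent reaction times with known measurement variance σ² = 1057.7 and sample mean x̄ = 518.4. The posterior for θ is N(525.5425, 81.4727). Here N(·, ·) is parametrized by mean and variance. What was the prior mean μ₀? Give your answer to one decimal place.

With known observation variance, the Normal–Normal posterior has precision τ_n = τ₀ + n/σ² and mean μ_n = (τ₀μ₀ + (n/σ²)x̄)/τ_n.
Here τ₀ = 1/1076.8 = 0.000929 and τ_data = 12/1057.7 = 0.011345, so τ_n = 0.012274.
Rearranging for μ₀: μ₀ = (μ_n·τ_n − τ_data·x̄)/τ₀ = (525.5425·0.012274 − 0.011345·518.4) / 0.000929 = 0.569261/0.000929 ≈ 612.8.

μ₀ = 612.8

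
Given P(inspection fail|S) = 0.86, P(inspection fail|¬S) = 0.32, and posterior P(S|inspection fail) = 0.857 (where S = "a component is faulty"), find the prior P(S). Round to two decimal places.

Bayes' rule in odds form gives O(S|E) = O(S)·[P(E|S)/P(E|¬S)], hence O(S) = O(S|E)/LR.
Posterior odds = 0.857/(1−0.857) = 5.9930. LR = 0.86/0.32 = 2.6875.
Prior odds = 5.9930/2.6875 = 2.2300, so P(S) = 2.2300/(1+2.2300) ≈ 0.69.

P(S) = 0.69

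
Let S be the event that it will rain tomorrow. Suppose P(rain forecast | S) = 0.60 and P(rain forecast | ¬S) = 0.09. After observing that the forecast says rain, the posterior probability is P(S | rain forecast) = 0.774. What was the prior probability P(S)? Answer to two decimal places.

In odds form, posterior odds = prior odds × likelihood ratio, so prior odds = posterior odds ÷ LR.
Posterior odds = 0.774/(1−0.774) = 3.4248. LR = 0.60/0.09 = 6.6667.
Prior odds = 3.4248/6.6667 = 0.5137, so P(S) = 0.5137/(1+0.5137) ≈ 0.34.

P(S) = 0.34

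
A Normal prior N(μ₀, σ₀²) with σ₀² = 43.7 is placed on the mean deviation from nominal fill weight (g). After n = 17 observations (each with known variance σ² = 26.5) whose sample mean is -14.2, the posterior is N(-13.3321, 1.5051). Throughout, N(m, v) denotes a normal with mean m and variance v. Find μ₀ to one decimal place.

μ₀ = 11.0

The posterior mean is a precision-weighted average: μ_n = (τ₀μ₀ + τ_data·x̄)/(τ₀+τ_data), with τ₀=1/σ₀² and τ_data=n/σ².
Here τ₀ = 1/43.7 = 0.022883 and τ_data = 17/26.5 = 0.641509, so τ_n = 0.664392.
Rearranging for μ₀: μ₀ = (μ_n·τ_n − τ_data·x̄)/τ₀ = (-13.3321·0.664392 − 0.641509·-14.2) / 0.022883 = 0.251687/0.022883 ≈ 11.0.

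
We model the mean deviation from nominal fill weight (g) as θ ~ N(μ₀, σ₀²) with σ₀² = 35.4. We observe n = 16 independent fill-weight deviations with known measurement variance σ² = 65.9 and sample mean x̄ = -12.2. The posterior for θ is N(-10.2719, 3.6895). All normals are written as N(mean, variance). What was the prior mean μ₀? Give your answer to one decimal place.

The posterior mean is a precision-weighted average: μ_n = (τ₀μ₀ + τ_data·x̄)/(τ₀+τ_data), with τ₀=1/σ₀² and τ_data=n/σ².
Here τ₀ = 1/35.4 = 0.028249 and τ_data = 16/65.9 = 0.242792, so τ_n = 0.271041.
Rearranging for μ₀: μ₀ = (μ_n·τ_n − τ_data·x̄)/τ₀ = (-10.2719·0.271041 − 0.242792·-12.2) / 0.028249 = 0.177956/0.028249 ≈ 6.3.

μ₀ = 6.3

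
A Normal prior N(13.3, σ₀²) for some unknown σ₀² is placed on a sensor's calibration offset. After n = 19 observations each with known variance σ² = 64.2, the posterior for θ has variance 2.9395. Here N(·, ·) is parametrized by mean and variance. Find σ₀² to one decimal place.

σ₀² = 22.6

For the Normal–Normal model with known σ², precisions add: τ_n = τ₀ + n/σ².
So 1/σ₀² = 1/2.9395 − 19/64.2 = 0.340194 − 0.295950 = 0.044244.
Hence σ₀² = 1/0.044244 ≈ 22.6.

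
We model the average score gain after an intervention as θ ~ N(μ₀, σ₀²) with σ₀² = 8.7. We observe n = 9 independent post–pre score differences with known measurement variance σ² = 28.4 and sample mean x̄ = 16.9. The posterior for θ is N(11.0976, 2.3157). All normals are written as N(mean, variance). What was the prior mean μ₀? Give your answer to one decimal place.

μ₀ = -4.9

The posterior mean is a precision-weighted average: μ_n = (τ₀μ₀ + τ_data·x̄)/(τ₀+τ_data), with τ₀=1/σ₀² and τ_data=n/σ².
Here τ₀ = 1/8.7 = 0.114943 and τ_data = 9/28.4 = 0.316901, so τ_n = 0.431844.
Rearranging for μ₀: μ₀ = (μ_n·τ_n − τ_data·x̄)/τ₀ = (11.0976·0.431844 − 0.316901·16.9) / 0.114943 = -0.563195/0.114943 ≈ -4.9.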